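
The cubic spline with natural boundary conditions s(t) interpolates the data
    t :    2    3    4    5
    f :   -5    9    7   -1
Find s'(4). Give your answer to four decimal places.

Let M_i = s''(x_i). Step sizes h_i = 1, 1, 1; slopes of the chords Δ_i = (y_(i+1) - y_i)/h_i = 14, -2, -8.
  1·M_0 + 4·M_1 + 1·M_2 = 6(Δ_1 - Δ_0) = -96
  1·M_1 + 4·M_2 + 1·M_3 = 6(Δ_2 - Δ_1) = -36
Natural end conditions: M_0 = M_3 = 0.
Solving the tridiagonal system: M_0 = 0, M_1 = -116/5, M_2 = -16/5, M_3 = 0.
On [4, 5], s'(t) = b_2 + 2c_2·(t - 4) + 3d_2·(t - 4)² with b_2 = Δ_2 - h_2(2M_2 + M_3)/6 = -104/15, c_2 = M_2/2 = -8/5, d_2 = (M_3 - M_2)/(6h_2) = 8/15. So s'(4) = -104/15.

-6.9333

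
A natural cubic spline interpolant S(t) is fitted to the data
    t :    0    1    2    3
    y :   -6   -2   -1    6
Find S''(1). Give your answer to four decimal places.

With m_i denoting the second derivative at x_i, h_i = 1, 1, 1, and Δ_i = (y_(i+1) − y_i)/h_i = 4, 1, 7:
  1·m_0 + 4·m_1 + 1·m_2 = 6(Δ_1 - Δ_0) = -18
  1·m_1 + 4·m_2 + 1·m_3 = 6(Δ_2 - Δ_1) = 36
Natural end conditions: m_0 = m_3 = 0.
Hence m_0 = 0, m_1 = -36/5, m_2 = 54/5, m_3 = 0.

-7.2000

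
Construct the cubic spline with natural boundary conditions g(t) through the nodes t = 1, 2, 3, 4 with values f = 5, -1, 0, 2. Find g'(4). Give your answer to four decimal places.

1.8000

With σ_i denoting the second derivative at x_i, h_i = 1, 1, 1, and Δ_i = (y_(i+1) − y_i)/h_i = -6, 1, 2:
  1·σ_0 + 4·σ_1 + 1·σ_2 = 6(Δ_1 - Δ_0) = 42
  1·σ_1 + 4·σ_2 + 1·σ_3 = 6(Δ_2 - Δ_1) = 6
Natural end conditions: σ_0 = σ_3 = 0.
Hence σ_0 = 0, σ_1 = 54/5, σ_2 = -6/5, σ_3 = 0.
On [3, 4], g'(t) = b_2 + 2c_2·(t - 3) + 3d_2·(t - 3)² with b_2 = Δ_2 - h_2(2σ_2 + σ_3)/6 = 12/5, c_2 = σ_2/2 = -3/5, d_2 = (σ_3 - σ_2)/(6h_2) = 1/5. So g'(4) = 9/5.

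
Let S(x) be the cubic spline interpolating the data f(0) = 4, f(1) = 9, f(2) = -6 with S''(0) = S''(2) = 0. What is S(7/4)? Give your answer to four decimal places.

With m_i denoting the second derivative at x_i, h_i = 1, 1, and Δ_i = (y_(i+1) − y_i)/h_i = 5, -15:
  1·m_0 + 4·m_1 + 1·m_2 = 6(Δ_1 - Δ_0) = -120
Natural end conditions: m_0 = m_2 = 0.
Solving: m_0 = 0, m_1 = -30, m_2 = 0.
On [1, 2], S(x) = 9 - 5·(x - 1) - 15·(x - 1)² + 5·(x - 1)³.
With (x - 1) = 3/4: S(7/4) = -69/64.

-1.0781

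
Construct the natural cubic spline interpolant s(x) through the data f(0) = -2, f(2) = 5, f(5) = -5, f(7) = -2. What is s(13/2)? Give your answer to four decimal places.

-3.4591

Let m_i = s''(x_i). Step sizes h_i = 2, 3, 2; slopes of the chords Δ_i = (y_(i+1) - y_i)/h_i = 7/2, -10/3, 3/2.
  2·m_0 + 10·m_1 + 3·m_2 = 6(Δ_1 - Δ_0) = -41
  3·m_1 + 10·m_2 + 2·m_3 = 6(Δ_2 - Δ_1) = 29
Natural end conditions: m_0 = m_3 = 0.
Forward elimination and back-substitution give m_0 = 0, m_1 = -71/13, m_2 = 59/13, m_3 = 0.
On [5, 7], s(x) = -5 - 119/78·(x - 5) + 59/26·(x - 5)² - 59/156·(x - 5)³.
With (x - 5) = 3/2: s(13/2) = -1439/416.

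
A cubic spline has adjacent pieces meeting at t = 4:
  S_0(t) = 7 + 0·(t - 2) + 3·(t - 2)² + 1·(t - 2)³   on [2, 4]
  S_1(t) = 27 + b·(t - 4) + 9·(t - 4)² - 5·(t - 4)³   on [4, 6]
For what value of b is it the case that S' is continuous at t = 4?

S_0'(t) = 0 + 6·(t - 2) + 3·(t - 2)², so S_0'(4) = 24. On the right, S_1'(4) = b, so b = 24.

24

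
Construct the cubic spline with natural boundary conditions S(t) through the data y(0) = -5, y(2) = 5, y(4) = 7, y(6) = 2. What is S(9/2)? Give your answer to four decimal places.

6.1875

With σ_i denoting the second derivative at x_i, h_i = 2, 2, 2, and Δ_i = (y_(i+1) − y_i)/h_i = 5, 1, -5/2:
  2·σ_0 + 8·σ_1 + 2·σ_2 = 6(Δ_1 - Δ_0) = -24
  2·σ_1 + 8·σ_2 + 2·σ_3 = 6(Δ_2 - Δ_1) = -21
Natural end conditions: σ_0 = σ_3 = 0.
Solving: σ_0 = 0, σ_1 = -5/2, σ_2 = -2, σ_3 = 0.
On [4, 6], S(t) = 7 - 7/6·(t - 4) - 1·(t - 4)² + 1/6·(t - 4)³.
With (t - 4) = 1/2: S(9/2) = 99/16.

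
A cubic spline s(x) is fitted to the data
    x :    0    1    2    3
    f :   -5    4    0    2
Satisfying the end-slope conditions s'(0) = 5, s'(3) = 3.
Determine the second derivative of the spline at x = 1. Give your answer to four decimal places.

With σ_i denoting the second derivative at x_i, h_i = 1, 1, 1, and Δ_i = (y_(i+1) − y_i)/h_i = 9, -4, 2:
  1·σ_0 + 4·σ_1 + 1·σ_2 = 6(Δ_1 - Δ_0) = -78
  1·σ_1 + 4·σ_2 + 1·σ_3 = 6(Δ_2 - Δ_1) = 36
Clamped end conditions give two more equations: 2h_0·σ_0 + h_0·σ_1 = 6(Δ_0 - s'(0)) = 24 and h_2·σ_2 + 2h_2·σ_3 = 6(s'(3) - Δ_2) = 6.
Hence σ_0 = 412/15, σ_1 = -464/15, σ_2 = 274/15, σ_3 = -92/15.

-30.9333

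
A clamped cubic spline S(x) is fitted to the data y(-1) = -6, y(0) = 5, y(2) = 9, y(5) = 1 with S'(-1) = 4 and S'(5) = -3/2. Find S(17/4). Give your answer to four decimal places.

Write m_i for S''(x_i). With h_i = 1, 2, 3 and divided differences Δ_i = 11, 2, -8/3, the continuity of S' gives the tridiagonal system
  1·m_0 + 6·m_1 + 2·m_2 = 6(Δ_1 - Δ_0) = -54
  2·m_1 + 10·m_2 + 3·m_3 = 6(Δ_2 - Δ_1) = -28
Clamped end conditions give two more equations: 2h_0·m_0 + h_0·m_1 = 6(Δ_0 - S'(-1)) = 42 and h_2·m_2 + 2h_2·m_3 = 6(S'(5) - Δ_2) = 7.
Solving: m_0 = 1580/57, m_1 = -766/57, m_2 = -31/57, m_3 = 82/57.
On [2, 5], S(x) = 9 - 54/19·(x - 2) - 31/114·(x - 2)² + 113/1026·(x - 2)³.
With (x - 2) = 9/4: S(17/4) = 6039/2432.

2.4831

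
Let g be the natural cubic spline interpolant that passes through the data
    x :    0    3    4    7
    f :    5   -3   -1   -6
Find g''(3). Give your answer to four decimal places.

3.9048

Write M_i for g''(x_i). With h_i = 3, 1, 3 and divided differences Δ_i = -8/3, 2, -5/3, the continuity of g' gives the tridiagonal system
  3·M_0 + 8·M_1 + 1·M_2 = 6(Δ_1 - Δ_0) = 28
  1·M_1 + 8·M_2 + 3·M_3 = 6(Δ_2 - Δ_1) = -22
Natural end conditions: M_0 = M_3 = 0.
Hence M_0 = 0, M_1 = 82/21, M_2 = -68/21, M_3 = 0.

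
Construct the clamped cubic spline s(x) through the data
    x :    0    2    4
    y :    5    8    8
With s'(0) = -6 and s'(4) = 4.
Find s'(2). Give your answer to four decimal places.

Put m_i = s'' at the i-th knot. Here h = (2, 2) and Δ = (3/2, 0), so the interior equations h_(i-1)·m_(i-1) + 2(h_(i-1)+h_i)·m_i + h_i·m_(i+1) = 6(Δ_i − Δ_(i-1)) read
  2·m_0 + 8·m_1 + 2·m_2 = 6(Δ_1 - Δ_0) = -9
Clamped end conditions give two more equations: 2h_0·m_0 + h_0·m_1 = 6(Δ_0 - s'(0)) = 45 and h_1·m_1 + 2h_1·m_2 = 6(s'(4) - Δ_1) = 24.
Solving the tridiagonal system: m_0 = 119/8, m_1 = -29/4, m_2 = 77/8.
On [2, 4], s'(x) = b_1 + 2c_1·(x - 2) + 3d_1·(x - 2)² with b_1 = Δ_1 - h_1(2m_1 + m_2)/6 = 13/8, c_1 = m_1/2 = -29/8, d_1 = (m_2 - m_1)/(6h_1) = 45/32. So s'(2) = 13/8.

1.6250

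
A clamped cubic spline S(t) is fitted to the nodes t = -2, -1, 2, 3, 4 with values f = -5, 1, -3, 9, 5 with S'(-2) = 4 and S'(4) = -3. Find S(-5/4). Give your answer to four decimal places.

Put M_i = S'' at the i-th knot. Here h = (1, 3, 1, 1) and Δ = (6, -4/3, 12, -4), so the interior equations h_(i-1)·M_(i-1) + 2(h_(i-1)+h_i)·M_i + h_i·M_(i+1) = 6(Δ_i − Δ_(i-1)) read
  1·M_0 + 8·M_1 + 3·M_2 = 6(Δ_1 - Δ_0) = -44
  3·M_1 + 8·M_2 + 1·M_3 = 6(Δ_2 - Δ_1) = 80
  1·M_2 + 4·M_3 + 1·M_4 = 6(Δ_3 - Δ_2) = -96
Clamped end conditions give two more equations: 2h_0·M_0 + h_0·M_1 = 6(Δ_0 - S'(-2)) = 12 and h_3·M_3 + 2h_3·M_4 = 6(S'(4) - Δ_3) = 6.
Forward elimination and back-substitution give M_0 = 1513/114, M_1 = -829/57, M_2 = 2245/114, M_3 = -1933/57, M_4 = 2275/114.
On [-2, -1], S(t) = -5 + 4·(t + 2) + 1513/228·(t + 2)² - 1057/228·(t + 2)³.
With (t + 2) = 3/4: S(-5/4) = -1085/4864.

-0.2231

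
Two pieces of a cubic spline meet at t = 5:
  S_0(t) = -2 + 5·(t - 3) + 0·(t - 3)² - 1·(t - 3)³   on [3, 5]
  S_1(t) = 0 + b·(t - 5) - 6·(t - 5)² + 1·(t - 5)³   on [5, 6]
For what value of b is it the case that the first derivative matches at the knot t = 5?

-7

S_0'(t) = 5 + 0·(t - 3) - 3·(t - 3)², so S_0'(5) = -7. On the right, S_1'(5) = b, so b = -7.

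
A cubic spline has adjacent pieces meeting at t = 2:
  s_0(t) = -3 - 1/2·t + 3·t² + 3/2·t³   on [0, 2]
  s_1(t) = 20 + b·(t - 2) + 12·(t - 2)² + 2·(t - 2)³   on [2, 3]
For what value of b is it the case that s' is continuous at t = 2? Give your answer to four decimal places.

s_0'(t) = -1/2 + 6·t + 9/2·t², so s_0'(2) = 59/2. On the right, s_1'(2) = b, so b = 59/2.

29.5000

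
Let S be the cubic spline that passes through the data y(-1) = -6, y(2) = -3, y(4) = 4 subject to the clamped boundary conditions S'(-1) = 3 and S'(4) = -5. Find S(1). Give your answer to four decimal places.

-5.1778

Write σ_i for S''(x_i). With h_i = 3, 2 and divided differences Δ_i = 1, 7/2, the continuity of S' gives the tridiagonal system
  3·σ_0 + 10·σ_1 + 2·σ_2 = 6(Δ_1 - Δ_0) = 15
Clamped end conditions give two more equations: 2h_0·σ_0 + h_0·σ_1 = 6(Δ_0 - S'(-1)) = -12 and h_1·σ_1 + 2h_1·σ_2 = 6(S'(4) - Δ_1) = -51.
Solving the tridiagonal system: σ_0 = -51/10, σ_1 = 31/5, σ_2 = -317/20.
On [-1, 2], S(x) = -6 + 3·(x + 1) - 51/20·(x + 1)² + 113/180·(x + 1)³.
With (x + 1) = 2: S(1) = -233/45.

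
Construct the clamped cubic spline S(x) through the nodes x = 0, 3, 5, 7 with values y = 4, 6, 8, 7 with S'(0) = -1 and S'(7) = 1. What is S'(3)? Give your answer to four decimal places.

1.5811

Write σ_i for S''(x_i). With h_i = 3, 2, 2 and divided differences Δ_i = 2/3, 1, -1/2, the continuity of S' gives the tridiagonal system
  3·σ_0 + 10·σ_1 + 2·σ_2 = 6(Δ_1 - Δ_0) = 2
  2·σ_1 + 8·σ_2 + 2·σ_3 = 6(Δ_2 - Δ_1) = -9
Clamped end conditions give two more equations: 2h_0·σ_0 + h_0·σ_1 = 6(Δ_0 - S'(0)) = 10 and h_2·σ_2 + 2h_2·σ_3 = 6(S'(7) - Δ_2) = 9.
Forward elimination and back-substitution give σ_0 = 179/111, σ_1 = 4/37, σ_2 = -145/74, σ_3 = 239/74.
On [3, 5], S'(x) = b_1 + 2c_1·(x - 3) + 3d_1·(x - 3)² with b_1 = Δ_1 - h_1(2σ_1 + σ_2)/6 = 117/74, c_1 = σ_1/2 = 2/37, d_1 = (σ_2 - σ_1)/(6h_1) = -51/296. So S'(3) = 117/74.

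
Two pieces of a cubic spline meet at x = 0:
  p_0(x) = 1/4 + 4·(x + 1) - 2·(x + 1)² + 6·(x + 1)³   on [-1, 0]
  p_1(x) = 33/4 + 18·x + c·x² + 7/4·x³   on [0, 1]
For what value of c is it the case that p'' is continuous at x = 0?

p_0''(x) = -4 + 36·(x + 1), so p_0''(0) = 32. On the right, p_1''(0) = 2c, so c = 16.

16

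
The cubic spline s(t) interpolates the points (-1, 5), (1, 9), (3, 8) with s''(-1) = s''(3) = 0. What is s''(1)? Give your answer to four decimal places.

Put m_i = s'' at the i-th knot. Here h = (2, 2) and Δ = (2, -1/2), so the interior equations h_(i-1)·m_(i-1) + 2(h_(i-1)+h_i)·m_i + h_i·m_(i+1) = 6(Δ_i − Δ_(i-1)) read
  2·m_0 + 8·m_1 + 2·m_2 = 6(Δ_1 - Δ_0) = -15
Natural end conditions: m_0 = m_2 = 0.
Forward elimination and back-substitution give m_0 = 0, m_1 = -15/8, m_2 = 0.

-1.8750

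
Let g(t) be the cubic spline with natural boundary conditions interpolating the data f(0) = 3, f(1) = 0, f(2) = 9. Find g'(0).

-6

Put σ_i = g'' at the i-th knot. Here h = (1, 1) and Δ = (-3, 9), so the interior equations h_(i-1)·σ_(i-1) + 2(h_(i-1)+h_i)·σ_i + h_i·σ_(i+1) = 6(Δ_i − Δ_(i-1)) read
  1·σ_0 + 4·σ_1 + 1·σ_2 = 6(Δ_1 - Δ_0) = 72
Natural end conditions: σ_0 = σ_2 = 0.
Hence σ_0 = 0, σ_1 = 18, σ_2 = 0.
On [0, 1], g'(t) = b_0 + 2c_0·t + 3d_0·t² with b_0 = Δ_0 - h_0(2σ_0 + σ_1)/6 = -6, c_0 = σ_0/2 = 0, d_0 = (σ_1 - σ_0)/(6h_0) = 3. So g'(0) = -6.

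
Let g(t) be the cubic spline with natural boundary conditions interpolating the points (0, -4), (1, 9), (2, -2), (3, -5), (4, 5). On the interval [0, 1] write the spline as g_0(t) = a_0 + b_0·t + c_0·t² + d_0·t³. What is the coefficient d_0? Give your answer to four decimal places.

Let σ_i = g''(x_i). Step sizes h_i = 1, 1, 1, 1; slopes of the chords Δ_i = (y_(i+1) - y_i)/h_i = 13, -11, -3, 10.
  1·σ_0 + 4·σ_1 + 1·σ_2 = 6(Δ_1 - Δ_0) = -144
  1·σ_1 + 4·σ_2 + 1·σ_3 = 6(Δ_2 - Δ_1) = 48
  1·σ_2 + 4·σ_3 + 1·σ_4 = 6(Δ_3 - Δ_2) = 78
Natural end conditions: σ_0 = σ_4 = 0.
Hence σ_0 = 0, σ_1 = -1137/28, σ_2 = 129/7, σ_3 = 417/28, σ_4 = 0.
On [0, 1], with g_0(t) = a_0 + b_0·t + c_0·t² + d_0·t³: c_0 = σ_0/2 = 0, d_0 = (σ_1 - σ_0)/(6h_0) = -379/56, b_0 = Δ_0 - h_0(2σ_0 + σ_1)/6 = 1107/56.

-6.7679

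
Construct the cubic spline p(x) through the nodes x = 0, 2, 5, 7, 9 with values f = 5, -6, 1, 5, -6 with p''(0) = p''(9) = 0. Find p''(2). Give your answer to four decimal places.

Write m_i for p''(x_i). With h_i = 2, 3, 2, 2 and divided differences Δ_i = -11/2, 7/3, 2, -11/2, the continuity of p' gives the tridiagonal system
  2·m_0 + 10·m_1 + 3·m_2 = 6(Δ_1 - Δ_0) = 47
  3·m_1 + 10·m_2 + 2·m_3 = 6(Δ_2 - Δ_1) = -2
  2·m_2 + 8·m_3 + 2·m_4 = 6(Δ_3 - Δ_2) = -45
Natural end conditions: m_0 = m_4 = 0.
Forward elimination and back-substitution give m_0 = 0, m_1 = 1675/344, m_2 = -97/172, m_3 = -3773/688, m_4 = 0.

4.8692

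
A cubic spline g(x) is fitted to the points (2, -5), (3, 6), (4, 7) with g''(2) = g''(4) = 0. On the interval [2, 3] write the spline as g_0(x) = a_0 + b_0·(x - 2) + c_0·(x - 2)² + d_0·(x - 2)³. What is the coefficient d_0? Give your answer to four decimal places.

-2.5000

Let σ_i = g''(x_i). Step sizes h_i = 1, 1; slopes of the chords Δ_i = (y_(i+1) - y_i)/h_i = 11, 1.
  1·σ_0 + 4·σ_1 + 1·σ_2 = 6(Δ_1 - Δ_0) = -60
Natural end conditions: σ_0 = σ_2 = 0.
Forward elimination and back-substitution give σ_0 = 0, σ_1 = -15, σ_2 = 0.
On [2, 3], with g_0(x) = a_0 + b_0·(x - 2) + c_0·(x - 2)² + d_0·(x - 2)³: c_0 = σ_0/2 = 0, d_0 = (σ_1 - σ_0)/(6h_0) = -5/2, b_0 = Δ_0 - h_0(2σ_0 + σ_1)/6 = 27/2.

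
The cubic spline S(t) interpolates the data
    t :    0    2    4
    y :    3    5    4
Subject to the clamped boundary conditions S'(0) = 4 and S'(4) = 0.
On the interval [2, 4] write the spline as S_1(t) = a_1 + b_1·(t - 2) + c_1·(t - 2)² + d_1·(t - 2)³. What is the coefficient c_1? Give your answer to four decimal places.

Write M_i for S''(x_i). With h_i = 2, 2 and divided differences Δ_i = 1, -1/2, the continuity of S' gives the tridiagonal system
  2·M_0 + 8·M_1 + 2·M_2 = 6(Δ_1 - Δ_0) = -9
Clamped end conditions give two more equations: 2h_0·M_0 + h_0·M_1 = 6(Δ_0 - S'(0)) = -18 and h_1·M_1 + 2h_1·M_2 = 6(S'(4) - Δ_1) = 3.
Solving the tridiagonal system: M_0 = -35/8, M_1 = -1/4, M_2 = 7/8.
On [2, 4], with S_1(t) = a_1 + b_1·(t - 2) + c_1·(t - 2)² + d_1·(t - 2)³: c_1 = M_1/2 = -1/8, d_1 = (M_2 - M_1)/(6h_1) = 3/32, b_1 = Δ_1 - h_1(2M_1 + M_2)/6 = -5/8.

-0.1250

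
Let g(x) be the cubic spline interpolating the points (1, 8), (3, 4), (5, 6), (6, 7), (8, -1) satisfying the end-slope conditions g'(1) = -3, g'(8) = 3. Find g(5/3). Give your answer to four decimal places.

6.1615

Put M_i = g'' at the i-th knot. Here h = (2, 2, 1, 2) and Δ = (-2, 1, 1, -4), so the interior equations h_(i-1)·M_(i-1) + 2(h_(i-1)+h_i)·M_i + h_i·M_(i+1) = 6(Δ_i − Δ_(i-1)) read
  2·M_0 + 8·M_1 + 2·M_2 = 6(Δ_1 - Δ_0) = 18
  2·M_1 + 6·M_2 + 1·M_3 = 6(Δ_2 - Δ_1) = 0
  1·M_2 + 6·M_3 + 2·M_4 = 6(Δ_3 - Δ_2) = -30
Clamped end conditions give two more equations: 2h_0·M_0 + h_0·M_1 = 6(Δ_0 - g'(1)) = 6 and h_3·M_3 + 2h_3·M_4 = 6(g'(8) - Δ_3) = 42.
Forward elimination and back-substitution give M_0 = 36/61, M_1 = 111/61, M_2 = 69/61, M_3 = -636/61, M_4 = 1917/122.
On [1, 3], g(x) = 8 - 3·(x - 1) + 18/61·(x - 1)² + 25/244·(x - 1)³.
With (x - 1) = 2/3: g(5/3) = 10148/1647.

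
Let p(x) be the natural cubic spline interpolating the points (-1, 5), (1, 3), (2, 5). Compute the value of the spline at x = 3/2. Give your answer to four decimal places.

3.8125

Let σ_i = p''(x_i). Step sizes h_i = 2, 1; slopes of the chords Δ_i = (y_(i+1) - y_i)/h_i = -1, 2.
  2·σ_0 + 6·σ_1 + 1·σ_2 = 6(Δ_1 - Δ_0) = 18
Natural end conditions: σ_0 = σ_2 = 0.
Solving the tridiagonal system: σ_0 = 0, σ_1 = 3, σ_2 = 0.
On [1, 2], p(x) = 3 + 1·(x - 1) + 3/2·(x - 1)² - 1/2·(x - 1)³.
With (x - 1) = 1/2: p(3/2) = 61/16.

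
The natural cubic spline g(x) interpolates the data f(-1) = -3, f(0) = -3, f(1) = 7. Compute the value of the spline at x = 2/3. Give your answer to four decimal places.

Put M_i = g'' at the i-th knot. Here h = (1, 1) and Δ = (0, 10), so the interior equations h_(i-1)·M_(i-1) + 2(h_(i-1)+h_i)·M_i + h_i·M_(i+1) = 6(Δ_i − Δ_(i-1)) read
  1·M_0 + 4·M_1 + 1·M_2 = 6(Δ_1 - Δ_0) = 60
Natural end conditions: M_0 = M_2 = 0.
Forward elimination and back-substitution give M_0 = 0, M_1 = 15, M_2 = 0.
On [0, 1], g(x) = -3 + 5·x + 15/2·x² - 5/2·x³.
With x = 2/3: g(2/3) = 79/27.

2.9259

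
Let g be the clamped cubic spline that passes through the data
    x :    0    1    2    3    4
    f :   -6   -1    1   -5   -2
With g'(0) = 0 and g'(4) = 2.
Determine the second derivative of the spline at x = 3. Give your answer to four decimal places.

20.8571

With M_i denoting the second derivative at x_i, h_i = 1, 1, 1, 1, and Δ_i = (y_(i+1) − y_i)/h_i = 5, 2, -6, 3:
  1·M_0 + 4·M_1 + 1·M_2 = 6(Δ_1 - Δ_0) = -18
  1·M_1 + 4·M_2 + 1·M_3 = 6(Δ_2 - Δ_1) = -48
  1·M_2 + 4·M_3 + 1·M_4 = 6(Δ_3 - Δ_2) = 54
Clamped end conditions give two more equations: 2h_0·M_0 + h_0·M_1 = 6(Δ_0 - g'(0)) = 30 and h_3·M_3 + 2h_3·M_4 = 6(g'(4) - Δ_3) = -6.
Solving: M_0 = 122/7, M_1 = -34/7, M_2 = -16, M_3 = 146/7, M_4 = -94/7.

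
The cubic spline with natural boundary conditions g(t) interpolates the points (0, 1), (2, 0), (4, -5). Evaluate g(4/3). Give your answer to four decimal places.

0.7037

Put σ_i = g'' at the i-th knot. Here h = (2, 2) and Δ = (-1/2, -5/2), so the interior equations h_(i-1)·σ_(i-1) + 2(h_(i-1)+h_i)·σ_i + h_i·σ_(i+1) = 6(Δ_i − Δ_(i-1)) read
  2·σ_0 + 8·σ_1 + 2·σ_2 = 6(Δ_1 - Δ_0) = -12
Natural end conditions: σ_0 = σ_2 = 0.
Solving: σ_0 = 0, σ_1 = -3/2, σ_2 = 0.
On [0, 2], g(t) = 1 + 0·t + 0·t² - 1/8·t³.
With t = 4/3: g(4/3) = 19/27.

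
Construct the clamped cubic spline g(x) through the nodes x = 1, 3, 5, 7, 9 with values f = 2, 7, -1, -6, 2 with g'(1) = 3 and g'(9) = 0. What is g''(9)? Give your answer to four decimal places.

-9.5357

Let M_i = g''(x_i). Step sizes h_i = 2, 2, 2, 2; slopes of the chords Δ_i = (y_(i+1) - y_i)/h_i = 5/2, -4, -5/2, 4.
  2·M_0 + 8·M_1 + 2·M_2 = 6(Δ_1 - Δ_0) = -39
  2·M_1 + 8·M_2 + 2·M_3 = 6(Δ_2 - Δ_1) = 9
  2·M_2 + 8·M_3 + 2·M_4 = 6(Δ_3 - Δ_2) = 39
Clamped end conditions give two more equations: 2h_0·M_0 + h_0·M_1 = 6(Δ_0 - g'(1)) = -3 and h_3·M_3 + 2h_3·M_4 = 6(g'(9) - Δ_3) = -24.
Forward elimination and back-substitution give M_0 = 57/28, M_1 = -39/7, M_2 = 3/4, M_3 = 99/14, M_4 = -267/28.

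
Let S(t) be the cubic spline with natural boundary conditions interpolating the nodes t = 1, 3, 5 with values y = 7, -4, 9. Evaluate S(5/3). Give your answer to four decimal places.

Let σ_i = S''(x_i). Step sizes h_i = 2, 2; slopes of the chords Δ_i = (y_(i+1) - y_i)/h_i = -11/2, 13/2.
  2·σ_0 + 8·σ_1 + 2·σ_2 = 6(Δ_1 - Δ_0) = 72
Natural end conditions: σ_0 = σ_2 = 0.
Hence σ_0 = 0, σ_1 = 9, σ_2 = 0.
On [1, 3], S(t) = 7 - 17/2·(t - 1) + 0·(t - 1)² + 3/4·(t - 1)³.
With (t - 1) = 2/3: S(5/3) = 14/9.

1.5556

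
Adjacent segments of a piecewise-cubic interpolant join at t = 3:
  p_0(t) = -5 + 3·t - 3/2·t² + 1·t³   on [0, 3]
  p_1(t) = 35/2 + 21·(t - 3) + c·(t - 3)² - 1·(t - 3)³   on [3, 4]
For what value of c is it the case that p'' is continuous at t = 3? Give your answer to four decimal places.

p_0''(t) = -3 + 6·t, so p_0''(3) = 15. On the right, p_1''(3) = 2c, so c = 15/2.

7.5000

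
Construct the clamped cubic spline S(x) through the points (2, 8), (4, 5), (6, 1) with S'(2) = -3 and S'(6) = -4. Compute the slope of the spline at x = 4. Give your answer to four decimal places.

-0.8750

Let M_i = S''(x_i). Step sizes h_i = 2, 2; slopes of the chords Δ_i = (y_(i+1) - y_i)/h_i = -3/2, -2.
  2·M_0 + 8·M_1 + 2·M_2 = 6(Δ_1 - Δ_0) = -3
Clamped end conditions give two more equations: 2h_0·M_0 + h_0·M_1 = 6(Δ_0 - S'(2)) = 9 and h_1·M_1 + 2h_1·M_2 = 6(S'(6) - Δ_1) = -12.
Solving the tridiagonal system: M_0 = 19/8, M_1 = -1/4, M_2 = -23/8.
On [4, 6], S'(x) = b_1 + 2c_1·(x - 4) + 3d_1·(x - 4)² with b_1 = Δ_1 - h_1(2M_1 + M_2)/6 = -7/8, c_1 = M_1/2 = -1/8, d_1 = (M_2 - M_1)/(6h_1) = -7/32. So S'(4) = -7/8.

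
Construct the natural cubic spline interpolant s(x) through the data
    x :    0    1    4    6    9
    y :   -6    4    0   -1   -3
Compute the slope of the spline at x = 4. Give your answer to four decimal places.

-2.6401

Write σ_i for s''(x_i). With h_i = 1, 3, 2, 3 and divided differences Δ_i = 10, -4/3, -1/2, -2/3, the continuity of s' gives the tridiagonal system
  1·σ_0 + 8·σ_1 + 3·σ_2 = 6(Δ_1 - Δ_0) = -68
  3·σ_1 + 10·σ_2 + 2·σ_3 = 6(Δ_2 - Δ_1) = 5
  2·σ_2 + 10·σ_3 + 3·σ_4 = 6(Δ_3 - Δ_2) = -1
Natural end conditions: σ_0 = σ_4 = 0.
Forward elimination and back-substitution give σ_0 = 0, σ_1 = -1114/113, σ_2 = 1228/339, σ_3 = -559/678, σ_4 = 0.
On [4, 6], s'(x) = b_2 + 2c_2·(x - 4) + 3d_2·(x - 4)² with b_2 = Δ_2 - h_2(2σ_2 + σ_3)/6 = -895/339, c_2 = σ_2/2 = 614/339, d_2 = (σ_3 - σ_2)/(6h_2) = -335/904. So s'(4) = -895/339.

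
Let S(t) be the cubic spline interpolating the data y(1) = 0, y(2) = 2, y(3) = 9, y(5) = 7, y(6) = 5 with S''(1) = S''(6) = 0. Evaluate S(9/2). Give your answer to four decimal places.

8.5958

Write m_i for S''(x_i). With h_i = 1, 1, 2, 1 and divided differences Δ_i = 2, 7, -1, -2, the continuity of S' gives the tridiagonal system
  1·m_0 + 4·m_1 + 1·m_2 = 6(Δ_1 - Δ_0) = 30
  1·m_1 + 6·m_2 + 2·m_3 = 6(Δ_2 - Δ_1) = -48
  2·m_2 + 6·m_3 + 1·m_4 = 6(Δ_3 - Δ_2) = -6
Natural end conditions: m_0 = m_4 = 0.
Solving: m_0 = 0, m_1 = 618/61, m_2 = -642/61, m_3 = 153/61, m_4 = 0.
On [3, 5], S(t) = 9 + 316/61·(t - 3) - 321/61·(t - 3)² + 265/244·(t - 3)³.
With (t - 3) = 3/2: S(9/2) = 16779/1952.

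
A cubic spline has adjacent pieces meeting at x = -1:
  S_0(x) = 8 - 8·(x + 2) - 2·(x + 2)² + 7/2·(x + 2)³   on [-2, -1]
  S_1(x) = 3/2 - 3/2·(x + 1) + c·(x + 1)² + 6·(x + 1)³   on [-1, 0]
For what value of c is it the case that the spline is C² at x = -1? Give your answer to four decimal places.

8.5000

S_0''(x) = -4 + 21·(x + 2), so S_0''(-1) = 17. On the right, S_1''(-1) = 2c, so c = 17/2.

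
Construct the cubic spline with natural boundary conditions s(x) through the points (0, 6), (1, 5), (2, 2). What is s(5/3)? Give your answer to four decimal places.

Put M_i = s'' at the i-th knot. Here h = (1, 1) and Δ = (-1, -3), so the interior equations h_(i-1)·M_(i-1) + 2(h_(i-1)+h_i)·M_i + h_i·M_(i+1) = 6(Δ_i − Δ_(i-1)) read
  1·M_0 + 4·M_1 + 1·M_2 = 6(Δ_1 - Δ_0) = -12
Natural end conditions: M_0 = M_2 = 0.
Hence M_0 = 0, M_1 = -3, M_2 = 0.
On [1, 2], s(x) = 5 - 2·(x - 1) - 3/2·(x - 1)² + 1/2·(x - 1)³.
With (x - 1) = 2/3: s(5/3) = 85/27.

3.1481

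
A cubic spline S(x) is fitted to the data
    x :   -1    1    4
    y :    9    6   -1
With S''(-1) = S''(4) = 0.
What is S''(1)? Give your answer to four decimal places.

Write M_i for S''(x_i). With h_i = 2, 3 and divided differences Δ_i = -3/2, -7/3, the continuity of S' gives the tridiagonal system
  2·M_0 + 10·M_1 + 3·M_2 = 6(Δ_1 - Δ_0) = -5
Natural end conditions: M_0 = M_2 = 0.
Forward elimination and back-substitution give M_0 = 0, M_1 = -1/2, M_2 = 0.

-0.5000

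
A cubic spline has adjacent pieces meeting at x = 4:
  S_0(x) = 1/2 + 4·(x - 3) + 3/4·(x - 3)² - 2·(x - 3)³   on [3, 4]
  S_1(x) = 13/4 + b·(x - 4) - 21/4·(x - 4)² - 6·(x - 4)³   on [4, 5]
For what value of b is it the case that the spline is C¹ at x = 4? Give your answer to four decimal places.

S_0'(x) = 4 + 3/2·(x - 3) - 6·(x - 3)², so S_0'(4) = -1/2. On the right, S_1'(4) = b, so b = -1/2.

-0.5000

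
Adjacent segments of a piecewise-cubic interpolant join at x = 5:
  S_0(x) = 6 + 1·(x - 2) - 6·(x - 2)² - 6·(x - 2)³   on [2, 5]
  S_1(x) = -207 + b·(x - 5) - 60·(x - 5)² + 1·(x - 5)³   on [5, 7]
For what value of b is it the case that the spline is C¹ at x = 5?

-197

S_0'(x) = 1 - 12·(x - 2) - 18·(x - 2)², so S_0'(5) = -197. On the right, S_1'(5) = b, so b = -197.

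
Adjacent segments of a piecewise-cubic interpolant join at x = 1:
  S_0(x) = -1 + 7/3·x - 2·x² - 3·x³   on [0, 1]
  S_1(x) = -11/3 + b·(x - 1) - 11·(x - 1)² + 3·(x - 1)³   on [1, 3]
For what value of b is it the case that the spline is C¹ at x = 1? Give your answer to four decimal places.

-10.6667

S_0'(x) = 7/3 - 4·x - 9·x², so S_0'(1) = -32/3. On the right, S_1'(1) = b, so b = -32/3.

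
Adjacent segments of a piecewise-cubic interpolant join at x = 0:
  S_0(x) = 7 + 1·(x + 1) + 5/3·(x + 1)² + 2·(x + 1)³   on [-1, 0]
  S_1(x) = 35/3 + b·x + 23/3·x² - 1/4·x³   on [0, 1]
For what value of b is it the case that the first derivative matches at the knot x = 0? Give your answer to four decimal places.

S_0'(x) = 1 + 10/3·(x + 1) + 6·(x + 1)², so S_0'(0) = 31/3. On the right, S_1'(0) = b, so b = 31/3.

10.3333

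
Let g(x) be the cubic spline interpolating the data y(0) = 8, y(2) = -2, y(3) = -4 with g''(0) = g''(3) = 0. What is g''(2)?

3

Write M_i for g''(x_i). With h_i = 2, 1 and divided differences Δ_i = -5, -2, the continuity of g' gives the tridiagonal system
  2·M_0 + 6·M_1 + 1·M_2 = 6(Δ_1 - Δ_0) = 18
Natural end conditions: M_0 = M_2 = 0.
Solving: M_0 = 0, M_1 = 3, M_2 = 0.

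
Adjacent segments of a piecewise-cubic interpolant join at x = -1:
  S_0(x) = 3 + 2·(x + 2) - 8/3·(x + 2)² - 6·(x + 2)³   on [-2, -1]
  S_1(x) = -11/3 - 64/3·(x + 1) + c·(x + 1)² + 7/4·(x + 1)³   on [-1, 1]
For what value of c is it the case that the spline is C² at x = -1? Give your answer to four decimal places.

S_0''(x) = -16/3 - 36·(x + 2), so S_0''(-1) = -124/3. On the right, S_1''(-1) = 2c, so c = -62/3.

-20.6667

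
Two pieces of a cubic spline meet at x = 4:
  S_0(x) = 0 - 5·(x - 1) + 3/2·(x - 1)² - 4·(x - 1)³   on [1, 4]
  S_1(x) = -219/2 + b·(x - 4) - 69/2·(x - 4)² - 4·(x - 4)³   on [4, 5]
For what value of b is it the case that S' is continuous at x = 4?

S_0'(x) = -5 + 3·(x - 1) - 12·(x - 1)², so S_0'(4) = -104. On the right, S_1'(4) = b, so b = -104.

-104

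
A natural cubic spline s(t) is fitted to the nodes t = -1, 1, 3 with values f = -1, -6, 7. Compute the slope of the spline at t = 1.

2

Put m_i = s'' at the i-th knot. Here h = (2, 2) and Δ = (-5/2, 13/2), so the interior equations h_(i-1)·m_(i-1) + 2(h_(i-1)+h_i)·m_i + h_i·m_(i+1) = 6(Δ_i − Δ_(i-1)) read
  2·m_0 + 8·m_1 + 2·m_2 = 6(Δ_1 - Δ_0) = 54
Natural end conditions: m_0 = m_2 = 0.
Solving: m_0 = 0, m_1 = 27/4, m_2 = 0.
On [1, 3], s'(t) = b_1 + 2c_1·(t - 1) + 3d_1·(t - 1)² with b_1 = Δ_1 - h_1(2m_1 + m_2)/6 = 2, c_1 = m_1/2 = 27/8, d_1 = (m_2 - m_1)/(6h_1) = -9/16. So s'(1) = 2.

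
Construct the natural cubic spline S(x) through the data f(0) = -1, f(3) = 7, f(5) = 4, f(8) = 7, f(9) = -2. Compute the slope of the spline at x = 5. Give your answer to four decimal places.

0.6755

Let M_i = S''(x_i). Step sizes h_i = 3, 2, 3, 1; slopes of the chords Δ_i = (y_(i+1) - y_i)/h_i = 8/3, -3/2, 1, -9.
  3·M_0 + 10·M_1 + 2·M_2 = 6(Δ_1 - Δ_0) = -25
  2·M_1 + 10·M_2 + 3·M_3 = 6(Δ_2 - Δ_1) = 15
  3·M_2 + 8·M_3 + 1·M_4 = 6(Δ_3 - Δ_2) = -60
Natural end conditions: M_0 = M_4 = 0.
Hence M_0 = 0, M_1 = -2375/678, M_2 = 1700/339, M_3 = -1060/113, M_4 = 0.
On [5, 8], S'(x) = b_2 + 2c_2·(x - 5) + 3d_2·(x - 5)² with b_2 = Δ_2 - h_2(2M_2 + M_3)/6 = 229/339, c_2 = M_2/2 = 850/339, d_2 = (M_3 - M_2)/(6h_2) = -2440/3051. So S'(5) = 229/339.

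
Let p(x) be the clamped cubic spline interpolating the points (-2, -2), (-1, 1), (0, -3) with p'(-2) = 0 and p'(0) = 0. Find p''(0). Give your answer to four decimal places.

22.5000

With M_i denoting the second derivative at x_i, h_i = 1, 1, and Δ_i = (y_(i+1) − y_i)/h_i = 3, -4:
  1·M_0 + 4·M_1 + 1·M_2 = 6(Δ_1 - Δ_0) = -42
Clamped end conditions give two more equations: 2h_0·M_0 + h_0·M_1 = 6(Δ_0 - p'(-2)) = 18 and h_1·M_1 + 2h_1·M_2 = 6(p'(0) - Δ_1) = 24.
Solving the tridiagonal system: M_0 = 39/2, M_1 = -21, M_2 = 45/2.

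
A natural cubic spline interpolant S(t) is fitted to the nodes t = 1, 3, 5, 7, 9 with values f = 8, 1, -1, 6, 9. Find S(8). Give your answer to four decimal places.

Write M_i for S''(x_i). With h_i = 2, 2, 2, 2 and divided differences Δ_i = -7/2, -1, 7/2, 3/2, the continuity of S' gives the tridiagonal system
  2·M_0 + 8·M_1 + 2·M_2 = 6(Δ_1 - Δ_0) = 15
  2·M_1 + 8·M_2 + 2·M_3 = 6(Δ_2 - Δ_1) = 27
  2·M_2 + 8·M_3 + 2·M_4 = 6(Δ_3 - Δ_2) = -12
Natural end conditions: M_0 = M_4 = 0.
Solving: M_0 = 0, M_1 = 15/16, M_2 = 15/4, M_3 = -39/16, M_4 = 0.
On [7, 9], S(t) = 6 + 25/8·(t - 7) - 39/32·(t - 7)² + 13/64·(t - 7)³.
With (t - 7) = 1: S(8) = 519/64.

8.1094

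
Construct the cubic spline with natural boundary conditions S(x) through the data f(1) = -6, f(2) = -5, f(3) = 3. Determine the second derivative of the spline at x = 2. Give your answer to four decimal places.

Put m_i = S'' at the i-th knot. Here h = (1, 1) and Δ = (1, 8), so the interior equations h_(i-1)·m_(i-1) + 2(h_(i-1)+h_i)·m_i + h_i·m_(i+1) = 6(Δ_i − Δ_(i-1)) read
  1·m_0 + 4·m_1 + 1·m_2 = 6(Δ_1 - Δ_0) = 42
Natural end conditions: m_0 = m_2 = 0.
Hence m_0 = 0, m_1 = 21/2, m_2 = 0.

10.5000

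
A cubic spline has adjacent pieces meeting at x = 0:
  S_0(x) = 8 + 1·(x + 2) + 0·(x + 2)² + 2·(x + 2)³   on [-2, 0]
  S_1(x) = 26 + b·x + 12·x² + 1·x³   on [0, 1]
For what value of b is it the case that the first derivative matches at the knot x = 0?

25

S_0'(x) = 1 + 0·(x + 2) + 6·(x + 2)², so S_0'(0) = 25. On the right, S_1'(0) = b, so b = 25.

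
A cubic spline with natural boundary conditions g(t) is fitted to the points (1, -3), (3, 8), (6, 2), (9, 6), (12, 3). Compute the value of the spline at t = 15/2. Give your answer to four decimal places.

Write m_i for g''(x_i). With h_i = 2, 3, 3, 3 and divided differences Δ_i = 11/2, -2, 4/3, -1, the continuity of g' gives the tridiagonal system
  2·m_0 + 10·m_1 + 3·m_2 = 6(Δ_1 - Δ_0) = -45
  3·m_1 + 12·m_2 + 3·m_3 = 6(Δ_2 - Δ_1) = 20
  3·m_2 + 12·m_3 + 3·m_4 = 6(Δ_3 - Δ_2) = -14
Natural end conditions: m_0 = m_4 = 0.
Forward elimination and back-substitution give m_0 = 0, m_1 = -769/138, m_2 = 740/207, m_3 = -853/414, m_4 = 0.
On [6, 9], g(t) = 2 - 1003/828·(t - 6) + 370/207·(t - 6)² - 2333/7452·(t - 6)³.
With (t - 6) = 3/2: g(15/2) = 2317/736.

3.1481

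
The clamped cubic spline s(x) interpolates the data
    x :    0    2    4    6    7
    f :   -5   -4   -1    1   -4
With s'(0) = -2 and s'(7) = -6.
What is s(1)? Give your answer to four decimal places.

Put σ_i = s'' at the i-th knot. Here h = (2, 2, 2, 1) and Δ = (1/2, 3/2, 1, -5), so the interior equations h_(i-1)·σ_(i-1) + 2(h_(i-1)+h_i)·σ_i + h_i·σ_(i+1) = 6(Δ_i − Δ_(i-1)) read
  2·σ_0 + 8·σ_1 + 2·σ_2 = 6(Δ_1 - Δ_0) = 6
  2·σ_1 + 8·σ_2 + 2·σ_3 = 6(Δ_2 - Δ_1) = -3
  2·σ_2 + 6·σ_3 + 1·σ_4 = 6(Δ_3 - Δ_2) = -36
Clamped end conditions give two more equations: 2h_0·σ_0 + h_0·σ_1 = 6(Δ_0 - s'(0)) = 15 and h_3·σ_3 + 2h_3·σ_4 = 6(s'(7) - Δ_3) = -6.
Forward elimination and back-substitution give σ_0 = 349/86, σ_1 = -53/86, σ_2 = 121/86, σ_3 = -280/43, σ_4 = 11/43.
On [0, 2], s(x) = -5 - 2·x + 349/172·x² - 67/172·x³.
With x = 1: s(1) = -461/86.

-5.3605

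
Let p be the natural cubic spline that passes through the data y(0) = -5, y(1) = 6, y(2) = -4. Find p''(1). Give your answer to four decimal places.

-31.5000

Write M_i for p''(x_i). With h_i = 1, 1 and divided differences Δ_i = 11, -10, the continuity of p' gives the tridiagonal system
  1·M_0 + 4·M_1 + 1·M_2 = 6(Δ_1 - Δ_0) = -126
Natural end conditions: M_0 = M_2 = 0.
Hence M_0 = 0, M_1 = -63/2, M_2 = 0.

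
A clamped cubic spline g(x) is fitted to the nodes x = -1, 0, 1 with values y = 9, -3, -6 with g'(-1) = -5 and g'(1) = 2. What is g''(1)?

With M_i denoting the second derivative at x_i, h_i = 1, 1, and Δ_i = (y_(i+1) − y_i)/h_i = -12, -3:
  1·M_0 + 4·M_1 + 1·M_2 = 6(Δ_1 - Δ_0) = 54
Clamped end conditions give two more equations: 2h_0·M_0 + h_0·M_1 = 6(Δ_0 - g'(-1)) = -42 and h_1·M_1 + 2h_1·M_2 = 6(g'(1) - Δ_1) = 30.
Hence M_0 = -31, M_1 = 20, M_2 = 5.

5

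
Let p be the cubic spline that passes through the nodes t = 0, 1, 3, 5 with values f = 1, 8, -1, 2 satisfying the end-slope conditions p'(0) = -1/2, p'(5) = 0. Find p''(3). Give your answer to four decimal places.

Write σ_i for p''(x_i). With h_i = 1, 2, 2 and divided differences Δ_i = 7, -9/2, 3/2, the continuity of p' gives the tridiagonal system
  1·σ_0 + 6·σ_1 + 2·σ_2 = 6(Δ_1 - Δ_0) = -69
  2·σ_1 + 8·σ_2 + 2·σ_3 = 6(Δ_2 - Δ_1) = 36
Clamped end conditions give two more equations: 2h_0·σ_0 + h_0·σ_1 = 6(Δ_0 - p'(0)) = 45 and h_2·σ_2 + 2h_2·σ_3 = 6(p'(5) - Δ_2) = -9.
Hence σ_0 = 758/23, σ_1 = -481/23, σ_2 = 541/46, σ_3 = -187/23.

11.7609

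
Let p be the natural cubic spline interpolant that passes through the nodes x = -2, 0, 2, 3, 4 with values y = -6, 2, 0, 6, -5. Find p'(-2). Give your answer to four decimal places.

6.4405

Put M_i = p'' at the i-th knot. Here h = (2, 2, 1, 1) and Δ = (4, -1, 6, -11), so the interior equations h_(i-1)·M_(i-1) + 2(h_(i-1)+h_i)·M_i + h_i·M_(i+1) = 6(Δ_i − Δ_(i-1)) read
  2·M_0 + 8·M_1 + 2·M_2 = 6(Δ_1 - Δ_0) = -30
  2·M_1 + 6·M_2 + 1·M_3 = 6(Δ_2 - Δ_1) = 42
  1·M_2 + 4·M_3 + 1·M_4 = 6(Δ_3 - Δ_2) = -102
Natural end conditions: M_0 = M_4 = 0.
Solving the tridiagonal system: M_0 = 0, M_1 = -205/28, M_2 = 100/7, M_3 = -407/14, M_4 = 0.
On [-2, 0], p'(x) = b_0 + 2c_0·(x + 2) + 3d_0·(x + 2)² with b_0 = Δ_0 - h_0(2M_0 + M_1)/6 = 541/84, c_0 = M_0/2 = 0, d_0 = (M_1 - M_0)/(6h_0) = -205/336. So p'(-2) = 541/84.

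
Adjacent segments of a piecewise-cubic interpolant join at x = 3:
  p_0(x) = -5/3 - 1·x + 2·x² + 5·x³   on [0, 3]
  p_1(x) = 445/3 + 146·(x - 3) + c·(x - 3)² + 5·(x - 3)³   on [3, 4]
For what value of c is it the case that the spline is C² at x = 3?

47

p_0''(x) = 4 + 30·x, so p_0''(3) = 94. On the right, p_1''(3) = 2c, so c = 47.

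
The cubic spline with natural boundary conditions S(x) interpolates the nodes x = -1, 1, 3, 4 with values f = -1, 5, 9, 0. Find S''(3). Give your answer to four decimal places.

-11.7273

Let M_i = S''(x_i). Step sizes h_i = 2, 2, 1; slopes of the chords Δ_i = (y_(i+1) - y_i)/h_i = 3, 2, -9.
  2·M_0 + 8·M_1 + 2·M_2 = 6(Δ_1 - Δ_0) = -6
  2·M_1 + 6·M_2 + 1·M_3 = 6(Δ_2 - Δ_1) = -66
Natural end conditions: M_0 = M_3 = 0.
Solving: M_0 = 0, M_1 = 24/11, M_2 = -129/11, M_3 = 0.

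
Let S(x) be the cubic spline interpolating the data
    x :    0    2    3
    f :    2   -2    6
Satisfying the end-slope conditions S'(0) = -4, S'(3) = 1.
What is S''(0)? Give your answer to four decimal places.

-5.3333

Put m_i = S'' at the i-th knot. Here h = (2, 1) and Δ = (-2, 8), so the interior equations h_(i-1)·m_(i-1) + 2(h_(i-1)+h_i)·m_i + h_i·m_(i+1) = 6(Δ_i − Δ_(i-1)) read
  2·m_0 + 6·m_1 + 1·m_2 = 6(Δ_1 - Δ_0) = 60
Clamped end conditions give two more equations: 2h_0·m_0 + h_0·m_1 = 6(Δ_0 - S'(0)) = 12 and h_1·m_1 + 2h_1·m_2 = 6(S'(3) - Δ_1) = -42.
Forward elimination and back-substitution give m_0 = -16/3, m_1 = 50/3, m_2 = -88/3.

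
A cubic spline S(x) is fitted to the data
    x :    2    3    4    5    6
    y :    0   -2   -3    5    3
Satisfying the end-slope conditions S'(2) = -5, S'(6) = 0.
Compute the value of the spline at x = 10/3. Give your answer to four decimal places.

-2.9630

Put σ_i = S'' at the i-th knot. Here h = (1, 1, 1, 1) and Δ = (-2, -1, 8, -2), so the interior equations h_(i-1)·σ_(i-1) + 2(h_(i-1)+h_i)·σ_i + h_i·σ_(i+1) = 6(Δ_i − Δ_(i-1)) read
  1·σ_0 + 4·σ_1 + 1·σ_2 = 6(Δ_1 - Δ_0) = 6
  1·σ_1 + 4·σ_2 + 1·σ_3 = 6(Δ_2 - Δ_1) = 54
  1·σ_2 + 4·σ_3 + 1·σ_4 = 6(Δ_3 - Δ_2) = -60
Clamped end conditions give two more equations: 2h_0·σ_0 + h_0·σ_1 = 6(Δ_0 - S'(2)) = 18 and h_3·σ_3 + 2h_3·σ_4 = 6(S'(6) - Δ_3) = 12.
Hence σ_0 = 25/2, σ_1 = -7, σ_2 = 43/2, σ_3 = -25, σ_4 = 37/2.
On [3, 4], S(x) = -2 - 9/4·(x - 3) - 7/2·(x - 3)² + 19/4·(x - 3)³.
With (x - 3) = 1/3: S(10/3) = -80/27.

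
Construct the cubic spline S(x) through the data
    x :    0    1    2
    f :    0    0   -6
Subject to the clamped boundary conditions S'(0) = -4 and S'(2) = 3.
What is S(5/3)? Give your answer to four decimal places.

-5.2037

With M_i denoting the second derivative at x_i, h_i = 1, 1, and Δ_i = (y_(i+1) − y_i)/h_i = 0, -6:
  1·M_0 + 4·M_1 + 1·M_2 = 6(Δ_1 - Δ_0) = -36
Clamped end conditions give two more equations: 2h_0·M_0 + h_0·M_1 = 6(Δ_0 - S'(0)) = 24 and h_1·M_1 + 2h_1·M_2 = 6(S'(2) - Δ_1) = 54.
Solving the tridiagonal system: M_0 = 49/2, M_1 = -25, M_2 = 79/2.
On [1, 2], S(x) = 0 - 17/4·(x - 1) - 25/2·(x - 1)² + 43/4·(x - 1)³.
With (x - 1) = 2/3: S(5/3) = -281/54.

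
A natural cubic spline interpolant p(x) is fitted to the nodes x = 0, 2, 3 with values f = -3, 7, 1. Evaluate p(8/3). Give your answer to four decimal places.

Let M_i = p''(x_i). Step sizes h_i = 2, 1; slopes of the chords Δ_i = (y_(i+1) - y_i)/h_i = 5, -6.
  2·M_0 + 6·M_1 + 1·M_2 = 6(Δ_1 - Δ_0) = -66
Natural end conditions: M_0 = M_2 = 0.
Forward elimination and back-substitution give M_0 = 0, M_1 = -11, M_2 = 0.
On [2, 3], p(x) = 7 - 7/3·(x - 2) - 11/2·(x - 2)² + 11/6·(x - 2)³.
With (x - 2) = 2/3: p(8/3) = 287/81.

3.5432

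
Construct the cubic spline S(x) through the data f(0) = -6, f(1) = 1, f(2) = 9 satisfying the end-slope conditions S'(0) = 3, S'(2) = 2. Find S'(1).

Let m_i = S''(x_i). Step sizes h_i = 1, 1; slopes of the chords Δ_i = (y_(i+1) - y_i)/h_i = 7, 8.
  1·m_0 + 4·m_1 + 1·m_2 = 6(Δ_1 - Δ_0) = 6
Clamped end conditions give two more equations: 2h_0·m_0 + h_0·m_1 = 6(Δ_0 - S'(0)) = 24 and h_1·m_1 + 2h_1·m_2 = 6(S'(2) - Δ_1) = -36.
Solving the tridiagonal system: m_0 = 10, m_1 = 4, m_2 = -20.
On [1, 2], S'(x) = b_1 + 2c_1·(x - 1) + 3d_1·(x - 1)² with b_1 = Δ_1 - h_1(2m_1 + m_2)/6 = 10, c_1 = m_1/2 = 2, d_1 = (m_2 - m_1)/(6h_1) = -4. So S'(1) = 10.

10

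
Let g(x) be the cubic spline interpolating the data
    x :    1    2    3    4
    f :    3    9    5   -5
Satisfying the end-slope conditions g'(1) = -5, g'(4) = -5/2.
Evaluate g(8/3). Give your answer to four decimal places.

With m_i denoting the second derivative at x_i, h_i = 1, 1, 1, and Δ_i = (y_(i+1) − y_i)/h_i = 6, -4, -10:
  1·m_0 + 4·m_1 + 1·m_2 = 6(Δ_1 - Δ_0) = -60
  1·m_1 + 4·m_2 + 1·m_3 = 6(Δ_2 - Δ_1) = -36
Clamped end conditions give two more equations: 2h_0·m_0 + h_0·m_1 = 6(Δ_0 - g'(1)) = 66 and h_2·m_2 + 2h_2·m_3 = 6(g'(4) - Δ_2) = 45.
Solving: m_0 = 673/15, m_1 = -356/15, m_2 = -149/15, m_3 = 412/15.
On [2, 3], g(x) = 9 + 167/30·(x - 2) - 178/15·(x - 2)² + 23/10·(x - 2)³.
With (x - 2) = 2/3: g(8/3) = 1096/135.

8.1185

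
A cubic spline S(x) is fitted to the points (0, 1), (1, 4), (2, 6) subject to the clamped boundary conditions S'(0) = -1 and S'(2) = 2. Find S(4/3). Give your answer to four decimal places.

4.8889

Write M_i for S''(x_i). With h_i = 1, 1 and divided differences Δ_i = 3, 2, the continuity of S' gives the tridiagonal system
  1·M_0 + 4·M_1 + 1·M_2 = 6(Δ_1 - Δ_0) = -6
Clamped end conditions give two more equations: 2h_0·M_0 + h_0·M_1 = 6(Δ_0 - S'(0)) = 24 and h_1·M_1 + 2h_1·M_2 = 6(S'(2) - Δ_1) = 0.
Forward elimination and back-substitution give M_0 = 15, M_1 = -6, M_2 = 3.
On [1, 2], S(x) = 4 + 7/2·(x - 1) - 3·(x - 1)² + 3/2·(x - 1)³.
With (x - 1) = 1/3: S(4/3) = 44/9.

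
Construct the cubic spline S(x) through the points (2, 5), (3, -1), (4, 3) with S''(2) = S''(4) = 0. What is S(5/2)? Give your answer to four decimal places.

Let σ_i = S''(x_i). Step sizes h_i = 1, 1; slopes of the chords Δ_i = (y_(i+1) - y_i)/h_i = -6, 4.
  1·σ_0 + 4·σ_1 + 1·σ_2 = 6(Δ_1 - Δ_0) = 60
Natural end conditions: σ_0 = σ_2 = 0.
Hence σ_0 = 0, σ_1 = 15, σ_2 = 0.
On [2, 3], S(x) = 5 - 17/2·(x - 2) + 0·(x - 2)² + 5/2·(x - 2)³.
With (x - 2) = 1/2: S(5/2) = 17/16.

1.0625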